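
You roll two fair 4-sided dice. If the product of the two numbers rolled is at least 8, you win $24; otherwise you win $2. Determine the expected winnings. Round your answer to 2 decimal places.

$10.25

E[payout] = (5/8)·2 + (3/8)·24 = 41/4
≈ $10.25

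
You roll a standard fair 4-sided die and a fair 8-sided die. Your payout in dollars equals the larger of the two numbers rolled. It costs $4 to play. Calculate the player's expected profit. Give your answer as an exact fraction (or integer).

13/16 dollars

Distribution of the larger of the two numbers rolled: 1 w.p. 1/32, 2 w.p. 3/32, 3 w.p. 5/32, 4 w.p. 7/32, 5 w.p. 1/8, 6 w.p. 1/8, …
E[payout] = (1/32)·1 + (3/32)·2 + (5/32)·3 + (7/32)·4 + (1/8)·5 + (1/8)·6 + (1/8)·7 + (1/8)·8 = 77/16
Expected profit = 77/16 − 4 = 13/16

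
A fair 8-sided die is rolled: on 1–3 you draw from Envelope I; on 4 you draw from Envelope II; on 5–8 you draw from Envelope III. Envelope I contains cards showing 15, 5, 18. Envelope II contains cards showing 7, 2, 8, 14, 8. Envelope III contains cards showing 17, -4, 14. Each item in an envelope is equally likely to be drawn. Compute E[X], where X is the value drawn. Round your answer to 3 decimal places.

10.225

E[X | Envelope I] = (15 + 5 + 18)/3 = 38/3
E[X | Envelope II] = (7 + 2 + 8 + 14 + 8)/5 = 39/5
E[X | Envelope III] = (17 − 4 + 14)/3 = 9
E[X] = (3/8)·38/3 + (1/8)·39/5 + (1/2)·9 = 409/40 ≈ 10.225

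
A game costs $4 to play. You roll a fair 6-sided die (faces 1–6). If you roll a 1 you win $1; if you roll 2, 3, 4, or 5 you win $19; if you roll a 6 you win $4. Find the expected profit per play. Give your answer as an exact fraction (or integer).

19/2 dollars

E[payout] = (1/6)·1 + (1/6)·4 + (2/3)·19 = 27/2
Expected profit = 27/2 − 4 = 19/2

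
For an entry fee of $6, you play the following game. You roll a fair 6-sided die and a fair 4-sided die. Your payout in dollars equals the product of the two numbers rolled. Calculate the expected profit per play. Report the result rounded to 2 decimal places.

$2.75

Distribution of the product of the two numbers rolled: 1 w.p. 1/24, 2 w.p. 1/12, 3 w.p. 1/12, 4 w.p. 1/8, 5 w.p. 1/24, 6 w.p. 1/8, …
E[payout] = (1/24)·1 + (1/12)·2 + (1/12)·3 + (1/8)·4 + (1/24)·5 + (1/8)·6 + (1/12)·8 + (1/24)·9 + (1/24)·10 + (1/8)·12 + (1/24)·15 + (1/24)·16 + (1/24)·18 + (1/24)·20 + (1/24)·24 = 35/4
Expected profit = 35/4 − 6 = 11/4 ≈ $2.75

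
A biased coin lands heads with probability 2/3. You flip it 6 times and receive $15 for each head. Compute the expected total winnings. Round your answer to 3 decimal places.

E[#heads] = 6·2/3 = 4 (linearity over flips).
E[winnings] = 15·4 = 60.
≈ 60.000

$60.000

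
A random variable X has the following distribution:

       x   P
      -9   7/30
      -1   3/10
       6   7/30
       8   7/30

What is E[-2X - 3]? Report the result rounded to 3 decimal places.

-4.733

E[-2x-3] = (7/30)·15 + (3/10)·(-1) + (7/30)·(-15) + (7/30)·(-19)
     = -71/15 ≈ -4.733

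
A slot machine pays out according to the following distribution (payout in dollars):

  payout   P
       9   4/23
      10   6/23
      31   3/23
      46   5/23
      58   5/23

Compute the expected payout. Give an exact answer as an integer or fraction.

709/23 dollars

E[X] = (4/23)·9 + (6/23)·10 + (3/23)·31 + (5/23)·46 + (5/23)·58
     = 709/23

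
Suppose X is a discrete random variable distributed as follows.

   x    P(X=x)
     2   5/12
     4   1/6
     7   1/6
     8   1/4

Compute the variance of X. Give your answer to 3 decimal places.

6.722

E[X] = (5/12)·2 + (1/6)·4 + (1/6)·7 + (1/4)·8 = 14/3
E[X²] = (5/12)·4 + (1/6)·16 + (1/6)·49 + (1/4)·64 = 57/2
Var(X) = 57/2 − (14/3)² = 121/18 ≈ 6.722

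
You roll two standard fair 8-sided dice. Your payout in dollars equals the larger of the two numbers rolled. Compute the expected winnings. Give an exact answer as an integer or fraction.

93/16 dollars

Distribution of the larger of the two numbers rolled: 1 w.p. 1/64, 2 w.p. 3/64, 3 w.p. 5/64, 4 w.p. 7/64, 5 w.p. 9/64, 6 w.p. 11/64, …
E[payout] = (1/64)·1 + (3/64)·2 + (5/64)·3 + (7/64)·4 + (9/64)·5 + (11/64)·6 + (13/64)·7 + (15/64)·8 = 93/16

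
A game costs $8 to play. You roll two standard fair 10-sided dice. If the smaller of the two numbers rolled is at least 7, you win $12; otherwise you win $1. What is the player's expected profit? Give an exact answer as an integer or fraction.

-131/25 dollars

E[payout] = (21/25)·1 + (4/25)·12 = 69/25
Expected profit = 69/25 − 8 = -131/25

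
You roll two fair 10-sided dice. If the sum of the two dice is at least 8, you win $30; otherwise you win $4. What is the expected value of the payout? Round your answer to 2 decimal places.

$24.54

E[payout] = (21/100)·4 + (79/100)·30 = 1227/50
≈ $24.54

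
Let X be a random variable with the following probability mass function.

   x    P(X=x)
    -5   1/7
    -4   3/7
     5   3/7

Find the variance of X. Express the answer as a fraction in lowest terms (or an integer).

E[X] = (1/7)·(-5) + (3/7)·(-4) + (3/7)·5 = -2/7
E[X²] = (1/7)·25 + (3/7)·16 + (3/7)·25 = 148/7
Var(X) = 148/7 − (-2/7)² = 1032/49

1032/49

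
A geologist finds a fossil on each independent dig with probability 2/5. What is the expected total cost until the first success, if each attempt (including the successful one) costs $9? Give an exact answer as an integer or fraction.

45/2 dollars

E[#attempts] = 1/p = 5/2; E[cost] = 9·5/2 = 45/2.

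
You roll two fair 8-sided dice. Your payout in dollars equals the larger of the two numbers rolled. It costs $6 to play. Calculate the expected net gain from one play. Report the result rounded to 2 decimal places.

Distribution of the larger of the two numbers rolled: 1 w.p. 1/64, 2 w.p. 3/64, 3 w.p. 5/64, 4 w.p. 7/64, 5 w.p. 9/64, 6 w.p. 11/64, …
E[payout] = (1/64)·1 + (3/64)·2 + (5/64)·3 + (7/64)·4 + (9/64)·5 + (11/64)·6 + (13/64)·7 + (15/64)·8 = 93/16
Expected profit = 93/16 − 6 = -3/16 ≈ -$0.19

-$0.19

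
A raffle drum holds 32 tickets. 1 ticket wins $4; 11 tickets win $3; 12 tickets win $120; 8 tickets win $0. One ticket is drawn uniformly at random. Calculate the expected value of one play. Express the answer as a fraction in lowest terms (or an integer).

E[payout] = (1/32)·4 + (11/32)·3 + (12/32)·120 + (8/32)·0 = 1477/32

1477/32 dollars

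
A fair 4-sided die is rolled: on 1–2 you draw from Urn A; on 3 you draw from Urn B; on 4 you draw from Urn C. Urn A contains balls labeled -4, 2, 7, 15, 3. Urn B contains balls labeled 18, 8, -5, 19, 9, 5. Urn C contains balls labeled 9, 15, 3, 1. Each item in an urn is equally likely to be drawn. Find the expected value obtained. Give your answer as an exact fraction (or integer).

63/10

E[X | Urn A] = (-4 + 2 + 7 + 15 + 3)/5 = 23/5
E[X | Urn B] = (18 + 8 − 5 + 19 + 9 + 5)/6 = 9
E[X | Urn C] = (9 + 15 + 3 + 1)/4 = 7
E[X] = (1/2)·23/5 + (1/4)·9 + (1/4)·7 = 63/10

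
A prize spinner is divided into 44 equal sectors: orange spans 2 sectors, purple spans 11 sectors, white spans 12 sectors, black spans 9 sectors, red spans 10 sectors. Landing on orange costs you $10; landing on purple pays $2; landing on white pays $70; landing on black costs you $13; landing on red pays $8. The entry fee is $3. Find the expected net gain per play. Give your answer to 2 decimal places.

E[payout] = (2/44)·(-10) + (11/44)·2 + (12/44)·70 + (9/44)·(-13) + (10/44)·8 = 805/44
Expected profit = 805/44 − 3 = 673/44 ≈ $15.30

$15.30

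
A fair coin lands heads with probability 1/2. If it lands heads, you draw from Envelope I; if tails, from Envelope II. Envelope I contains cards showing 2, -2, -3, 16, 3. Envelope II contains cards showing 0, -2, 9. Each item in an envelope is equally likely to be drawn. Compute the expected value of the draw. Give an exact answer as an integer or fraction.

83/30

E[X | Envelope I] = (2 − 2 − 3 + 16 + 3)/5 = 16/5
E[X | Envelope II] = (0 − 2 + 9)/3 = 7/3
E[X] = (1/2)·16/5 + (1/2)·7/3 = 83/30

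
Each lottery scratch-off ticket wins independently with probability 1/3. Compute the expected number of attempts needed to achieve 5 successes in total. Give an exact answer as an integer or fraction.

By linearity (sum of 5 independent geometric waits), E[trials] = 5/p = 5/(1/3) = 15.

15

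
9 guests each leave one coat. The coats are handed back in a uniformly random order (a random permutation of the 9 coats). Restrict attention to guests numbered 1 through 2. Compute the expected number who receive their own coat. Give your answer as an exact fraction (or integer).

2/9

Let Xᵢ = 1 if person i gets their own coat. For each i, P(Xᵢ=1) = 1/9.
By linearity of expectation, E[X₁+…+X_2] = 2·(1/9) = 2/9.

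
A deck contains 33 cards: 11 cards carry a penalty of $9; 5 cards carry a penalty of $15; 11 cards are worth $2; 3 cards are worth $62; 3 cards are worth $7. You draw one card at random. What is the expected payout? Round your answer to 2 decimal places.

$1.67

E[payout] = (11/33)·(-9) + (5/33)·(-15) + (11/33)·2 + (3/33)·62 + (3/33)·7 = 5/3
≈ $1.67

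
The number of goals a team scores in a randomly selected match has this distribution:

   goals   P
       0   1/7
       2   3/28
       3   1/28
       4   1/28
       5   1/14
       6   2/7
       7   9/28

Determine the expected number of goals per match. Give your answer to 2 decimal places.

4.79

E[X] = (1/7)·0 + (3/28)·2 + (1/28)·3 + (1/28)·4 + (1/14)·5 + (2/7)·6 + (9/28)·7
     = 67/14 ≈ 4.79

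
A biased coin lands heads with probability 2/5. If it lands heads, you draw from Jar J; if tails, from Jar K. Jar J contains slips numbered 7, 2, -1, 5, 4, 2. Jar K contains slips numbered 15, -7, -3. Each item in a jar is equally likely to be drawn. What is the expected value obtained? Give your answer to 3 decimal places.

2.267

E[X | Jar J] = (7 + 2 − 1 + 5 + 4 + 2)/6 = 19/6
E[X | Jar K] = (15 − 7 − 3)/3 = 5/3
E[X] = (2/5)·19/6 + (3/5)·5/3 = 34/15 ≈ 2.267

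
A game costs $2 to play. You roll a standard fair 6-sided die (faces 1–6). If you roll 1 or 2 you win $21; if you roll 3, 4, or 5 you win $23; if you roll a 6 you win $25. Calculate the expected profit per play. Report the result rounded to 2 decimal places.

E[payout] = (1/3)·21 + (1/2)·23 + (1/6)·25 = 68/3
Expected profit = 68/3 − 2 = 62/3 ≈ $20.67

$20.67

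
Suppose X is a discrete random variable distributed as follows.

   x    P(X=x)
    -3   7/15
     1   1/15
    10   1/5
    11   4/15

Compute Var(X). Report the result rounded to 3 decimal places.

E[X] = (7/15)·(-3) + (1/15)·1 + (1/5)·10 + (4/15)·11 = 18/5
E[X²] = (7/15)·9 + (1/15)·1 + (1/5)·100 + (4/15)·121 = 848/15
Var(X) = 848/15 − (18/5)² = 3268/75 ≈ 43.573

43.573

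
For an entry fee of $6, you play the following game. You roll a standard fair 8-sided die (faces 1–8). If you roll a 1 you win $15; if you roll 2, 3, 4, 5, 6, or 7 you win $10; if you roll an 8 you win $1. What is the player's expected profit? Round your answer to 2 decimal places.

E[payout] = (1/8)·1 + (3/4)·10 + (1/8)·15 = 19/2
Expected profit = 19/2 − 6 = 7/2 ≈ $3.50

$3.50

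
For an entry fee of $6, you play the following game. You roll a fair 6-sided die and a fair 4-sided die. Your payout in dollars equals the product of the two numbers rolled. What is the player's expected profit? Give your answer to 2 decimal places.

Distribution of the product of the two numbers rolled: 1 w.p. 1/24, 2 w.p. 1/12, 3 w.p. 1/12, 4 w.p. 1/8, 5 w.p. 1/24, 6 w.p. 1/8, …
E[payout] = (1/24)·1 + (1/12)·2 + (1/12)·3 + (1/8)·4 + (1/24)·5 + (1/8)·6 + (1/12)·8 + (1/24)·9 + (1/24)·10 + (1/8)·12 + (1/24)·15 + (1/24)·16 + (1/24)·18 + (1/24)·20 + (1/24)·24 = 35/4
Expected profit = 35/4 − 6 = 11/4 ≈ $2.75

$2.75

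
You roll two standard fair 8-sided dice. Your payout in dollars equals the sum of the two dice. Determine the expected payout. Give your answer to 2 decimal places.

$9.00

Distribution of the sum of the two dice: 2 w.p. 1/64, 3 w.p. 1/32, 4 w.p. 3/64, 5 w.p. 1/16, 6 w.p. 5/64, 7 w.p. 3/32, …
E[payout] = (1/64)·2 + (1/32)·3 + (3/64)·4 + (1/16)·5 + (5/64)·6 + (3/32)·7 + (7/64)·8 + (1/8)·9 + (7/64)·10 + (3/32)·11 + (5/64)·12 + (1/16)·13 + (3/64)·14 + (1/32)·15 + (1/64)·16 = 9
≈ $9.00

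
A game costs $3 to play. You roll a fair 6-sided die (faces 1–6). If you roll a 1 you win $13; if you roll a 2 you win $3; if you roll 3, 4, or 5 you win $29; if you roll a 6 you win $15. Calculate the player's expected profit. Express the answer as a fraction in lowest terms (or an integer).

50/3 dollars

E[payout] = (1/6)·3 + (1/6)·13 + (1/6)·15 + (1/2)·29 = 59/3
Expected profit = 59/3 − 3 = 50/3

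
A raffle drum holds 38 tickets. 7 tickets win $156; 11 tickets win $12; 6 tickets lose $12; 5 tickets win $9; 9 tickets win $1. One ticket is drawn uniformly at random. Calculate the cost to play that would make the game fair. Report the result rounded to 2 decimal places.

E[payout] = (7/38)·156 + (11/38)·12 + (6/38)·(-12) + (5/38)·9 + (9/38)·1 = 603/19
Fair fee = E[payout] = 603/19 ≈ $31.74

$31.74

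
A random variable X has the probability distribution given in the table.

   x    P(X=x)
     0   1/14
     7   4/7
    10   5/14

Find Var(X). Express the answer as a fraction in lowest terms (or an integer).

E[X] = (1/14)·0 + (4/7)·7 + (5/14)·10 = 53/7
E[X²] = (1/14)·0 + (4/7)·49 + (5/14)·100 = 446/7
Var(X) = 446/7 − (53/7)² = 313/49

313/49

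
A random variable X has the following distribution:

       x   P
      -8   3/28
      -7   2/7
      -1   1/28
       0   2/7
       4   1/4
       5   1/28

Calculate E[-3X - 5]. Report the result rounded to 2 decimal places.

0.14

E[-3x-5] = (3/28)·19 + (2/7)·16 + (1/28)·(-2) + (2/7)·(-5) + (1/4)·(-17) + (1/28)·(-20)
     = 1/7 ≈ 0.14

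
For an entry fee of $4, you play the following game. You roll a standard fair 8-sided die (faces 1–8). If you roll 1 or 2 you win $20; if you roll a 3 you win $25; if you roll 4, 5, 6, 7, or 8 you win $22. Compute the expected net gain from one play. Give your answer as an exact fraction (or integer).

E[payout] = (1/4)·20 + (5/8)·22 + (1/8)·25 = 175/8
Expected profit = 175/8 − 4 = 143/8

143/8 dollars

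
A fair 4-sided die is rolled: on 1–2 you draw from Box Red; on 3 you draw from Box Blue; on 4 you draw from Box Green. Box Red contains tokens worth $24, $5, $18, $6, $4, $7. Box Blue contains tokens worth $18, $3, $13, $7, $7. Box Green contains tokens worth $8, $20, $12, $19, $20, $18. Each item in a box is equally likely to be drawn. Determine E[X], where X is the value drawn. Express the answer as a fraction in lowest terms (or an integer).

E[X | Box Red] = (24 + 5 + 18 + 6 + 4 + 7)/6 = 32/3
E[X | Box Blue] = (18 + 3 + 13 + 7 + 7)/5 = 48/5
E[X | Box Green] = (8 + 20 + 12 + 19 + 20 + 18)/6 = 97/6
E[X] = (1/2)·32/3 + (1/4)·48/5 + (1/4)·97/6 = 471/40

471/40 dollars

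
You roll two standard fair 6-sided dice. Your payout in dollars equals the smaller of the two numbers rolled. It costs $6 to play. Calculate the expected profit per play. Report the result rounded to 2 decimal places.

-$3.47

Distribution of the smaller of the two numbers rolled: 1 w.p. 11/36, 2 w.p. 1/4, 3 w.p. 7/36, 4 w.p. 5/36, 5 w.p. 1/12, 6 w.p. 1/36
E[payout] = (11/36)·1 + (1/4)·2 + (7/36)·3 + (5/36)·4 + (1/12)·5 + (1/36)·6 = 91/36
Expected profit = 91/36 − 6 = -125/36 ≈ -$3.47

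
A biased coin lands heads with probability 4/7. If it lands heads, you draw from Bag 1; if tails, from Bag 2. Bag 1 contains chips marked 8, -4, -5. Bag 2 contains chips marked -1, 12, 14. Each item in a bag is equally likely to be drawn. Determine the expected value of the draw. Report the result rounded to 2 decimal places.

3.38

E[X | Bag 1] = (8 − 4 − 5)/3 = -1/3
E[X | Bag 2] = (-1 + 12 + 14)/3 = 25/3
E[X] = (4/7)·(-1/3) + (3/7)·25/3 = 71/21 ≈ 3.38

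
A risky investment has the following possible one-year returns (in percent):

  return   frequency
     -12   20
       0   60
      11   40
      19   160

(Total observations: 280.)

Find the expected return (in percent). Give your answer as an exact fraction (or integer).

81/7

Total = 280, so P(return=-12) = 20/280, etc.
E[X] = (1/14)·(-12) + (3/14)·0 + (1/7)·11 + (4/7)·19
     = 81/7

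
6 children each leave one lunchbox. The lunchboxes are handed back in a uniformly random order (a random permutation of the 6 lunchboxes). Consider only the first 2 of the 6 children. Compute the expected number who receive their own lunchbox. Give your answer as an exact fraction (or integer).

Let Xᵢ = 1 if person i gets their own lunchbox. For each i, P(Xᵢ=1) = 1/6.
By linearity of expectation, E[X₁+…+X_2] = 2·(1/6) = 1/3.

1/3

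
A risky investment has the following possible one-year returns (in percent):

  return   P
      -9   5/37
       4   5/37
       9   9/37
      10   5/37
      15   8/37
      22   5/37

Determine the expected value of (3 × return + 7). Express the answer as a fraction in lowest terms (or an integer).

1267/37

E[3x+7] = (5/37)·(-20) + (5/37)·19 + (9/37)·34 + (5/37)·37 + (8/37)·52 + (5/37)·73
     = 1267/37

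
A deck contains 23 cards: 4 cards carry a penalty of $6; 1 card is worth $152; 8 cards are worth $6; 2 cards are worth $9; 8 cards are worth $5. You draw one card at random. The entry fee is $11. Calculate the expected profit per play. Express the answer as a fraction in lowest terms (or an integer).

-19/23 dollars

E[payout] = (4/23)·(-6) + (1/23)·152 + (8/23)·6 + (2/23)·9 + (8/23)·5 = 234/23
Expected profit = 234/23 − 11 = -19/23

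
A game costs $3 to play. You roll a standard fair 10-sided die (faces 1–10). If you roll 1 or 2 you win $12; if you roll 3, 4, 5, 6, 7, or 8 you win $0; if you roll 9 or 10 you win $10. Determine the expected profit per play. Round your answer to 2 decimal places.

$1.40

E[payout] = (3/5)·0 + (1/5)·10 + (1/5)·12 = 22/5
Expected profit = 22/5 − 3 = 7/5 ≈ $1.40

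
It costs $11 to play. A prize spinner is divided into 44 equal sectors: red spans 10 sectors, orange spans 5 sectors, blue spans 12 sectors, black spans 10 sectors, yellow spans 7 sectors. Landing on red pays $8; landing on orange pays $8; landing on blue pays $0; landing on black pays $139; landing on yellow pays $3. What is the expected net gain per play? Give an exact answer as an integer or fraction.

1047/44 dollars

E[payout] = (10/44)·8 + (5/44)·8 + (12/44)·0 + (10/44)·139 + (7/44)·3 = 1531/44
Expected profit = 1531/44 − 11 = 1047/44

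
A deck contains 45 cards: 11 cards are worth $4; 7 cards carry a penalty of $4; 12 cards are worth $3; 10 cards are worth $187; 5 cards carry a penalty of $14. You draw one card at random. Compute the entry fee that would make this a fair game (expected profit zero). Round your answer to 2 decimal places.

E[payout] = (11/45)·4 + (7/45)·(-4) + (12/45)·3 + (10/45)·187 + (5/45)·(-14) = 1852/45
Fair fee = E[payout] = 1852/45 ≈ $41.16

$41.16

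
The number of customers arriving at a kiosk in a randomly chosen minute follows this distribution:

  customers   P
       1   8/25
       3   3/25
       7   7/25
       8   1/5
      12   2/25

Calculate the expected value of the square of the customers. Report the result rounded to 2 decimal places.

E[X²] = (8/25)·1 + (3/25)·9 + (7/25)·49 + (1/5)·64 + (2/25)·144
     = 986/25 ≈ 39.44

39.44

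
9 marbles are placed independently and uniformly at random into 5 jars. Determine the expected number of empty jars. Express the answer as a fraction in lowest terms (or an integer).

Let Xⱼ=1 if jar j is empty. P(Xⱼ=1) = ((5-1)/5)^9 = 262144/1953125.
By linearity, E[#empty] = 5·262144/1953125 = 262144/390625.

262144/390625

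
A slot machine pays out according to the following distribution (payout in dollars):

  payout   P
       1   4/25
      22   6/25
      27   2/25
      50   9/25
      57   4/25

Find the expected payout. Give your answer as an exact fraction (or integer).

E[X] = (4/25)·1 + (6/25)·22 + (2/25)·27 + (9/25)·50 + (4/25)·57
     = 868/25

868/25 dollars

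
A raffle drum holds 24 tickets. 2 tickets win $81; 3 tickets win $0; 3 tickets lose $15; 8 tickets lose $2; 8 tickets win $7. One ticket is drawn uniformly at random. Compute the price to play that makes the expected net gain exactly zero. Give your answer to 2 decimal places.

$6.54

E[payout] = (2/24)·81 + (3/24)·0 + (3/24)·(-15) + (8/24)·(-2) + (8/24)·7 = 157/24
Fair fee = E[payout] = 157/24 ≈ $6.54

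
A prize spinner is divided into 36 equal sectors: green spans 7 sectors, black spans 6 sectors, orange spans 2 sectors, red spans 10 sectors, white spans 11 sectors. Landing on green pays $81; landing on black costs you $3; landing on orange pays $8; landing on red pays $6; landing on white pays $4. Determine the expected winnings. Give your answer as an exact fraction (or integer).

E[payout] = (7/36)·81 + (6/36)·(-3) + (2/36)·8 + (10/36)·6 + (11/36)·4 = 223/12

223/12 dollars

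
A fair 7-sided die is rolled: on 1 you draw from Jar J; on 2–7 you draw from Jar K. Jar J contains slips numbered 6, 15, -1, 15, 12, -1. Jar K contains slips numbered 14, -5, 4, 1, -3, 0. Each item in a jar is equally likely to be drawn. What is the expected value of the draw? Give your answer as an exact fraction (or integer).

E[X | Jar J] = (6 + 15 − 1 + 15 + 12 − 1)/6 = 23/3
E[X | Jar K] = (14 − 5 + 4 + 1 − 3 + 0)/6 = 11/6
E[X] = (1/7)·23/3 + (6/7)·11/6 = 8/3

8/3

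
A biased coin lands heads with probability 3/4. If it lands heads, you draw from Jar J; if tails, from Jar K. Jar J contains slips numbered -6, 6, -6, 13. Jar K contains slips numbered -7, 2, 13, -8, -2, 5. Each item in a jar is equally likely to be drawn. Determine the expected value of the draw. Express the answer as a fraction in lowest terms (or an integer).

23/16

E[X | Jar J] = (-6 + 6 − 6 + 13)/4 = 7/4
E[X | Jar K] = (-7 + 2 + 13 − 8 − 2 + 5)/6 = 1/2
E[X] = (3/4)·7/4 + (1/4)·1/2 = 23/16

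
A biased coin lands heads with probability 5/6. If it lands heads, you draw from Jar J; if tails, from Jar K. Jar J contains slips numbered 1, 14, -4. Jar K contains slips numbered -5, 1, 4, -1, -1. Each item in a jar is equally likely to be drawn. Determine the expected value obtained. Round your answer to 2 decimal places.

E[X | Jar J] = (1 + 14 − 4)/3 = 11/3
E[X | Jar K] = (-5 + 1 + 4 − 1 − 1)/5 = -2/5
E[X] = (5/6)·11/3 + (1/6)·(-2/5) = 269/90 ≈ 2.99

2.99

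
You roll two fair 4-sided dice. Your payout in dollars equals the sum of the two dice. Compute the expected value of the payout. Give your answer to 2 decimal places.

$5.00

Distribution of the sum of the two dice: 2 w.p. 1/16, 3 w.p. 1/8, 4 w.p. 3/16, 5 w.p. 1/4, 6 w.p. 3/16, 7 w.p. 1/8, …
E[payout] = (1/16)·2 + (1/8)·3 + (3/16)·4 + (1/4)·5 + (3/16)·6 + (1/8)·7 + (1/16)·8 = 5
≈ $5.00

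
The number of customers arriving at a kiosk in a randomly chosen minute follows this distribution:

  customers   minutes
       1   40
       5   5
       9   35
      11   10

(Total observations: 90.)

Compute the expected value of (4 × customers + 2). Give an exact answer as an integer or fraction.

214/9

Total = 90, so P(customers=1) = 40/90, etc.
E[4x+2] = (4/9)·6 + (1/18)·22 + (7/18)·38 + (1/9)·46
     = 214/9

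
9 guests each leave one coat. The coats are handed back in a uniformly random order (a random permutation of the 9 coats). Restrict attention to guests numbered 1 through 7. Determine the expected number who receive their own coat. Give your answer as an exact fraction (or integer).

7/9

Let Xᵢ = 1 if person i gets their own coat. For each i, P(Xᵢ=1) = 1/9.
By linearity of expectation, E[X₁+…+X_7] = 7·(1/9) = 7/9.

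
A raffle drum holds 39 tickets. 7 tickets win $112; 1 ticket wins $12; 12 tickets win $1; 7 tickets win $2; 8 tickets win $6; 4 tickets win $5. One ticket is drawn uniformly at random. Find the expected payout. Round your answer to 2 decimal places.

$22.82

E[payout] = (7/39)·112 + (1/39)·12 + (12/39)·1 + (7/39)·2 + (8/39)·6 + (4/39)·5 = 890/39
≈ $22.82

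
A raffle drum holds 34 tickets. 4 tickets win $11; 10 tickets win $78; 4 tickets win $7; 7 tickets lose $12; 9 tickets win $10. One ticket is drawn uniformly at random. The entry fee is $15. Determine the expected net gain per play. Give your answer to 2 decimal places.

$10.24

E[payout] = (4/34)·11 + (10/34)·78 + (4/34)·7 + (7/34)·(-12) + (9/34)·10 = 429/17
Expected profit = 429/17 − 15 = 174/17 ≈ $10.24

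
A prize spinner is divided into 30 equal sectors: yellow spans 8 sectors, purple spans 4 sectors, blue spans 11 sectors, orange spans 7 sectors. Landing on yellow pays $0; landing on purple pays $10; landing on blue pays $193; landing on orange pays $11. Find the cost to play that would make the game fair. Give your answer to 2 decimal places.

E[payout] = (8/30)·0 + (4/30)·10 + (11/30)·193 + (7/30)·11 = 224/3
Fair fee = E[payout] = 224/3 ≈ $74.67

$74.67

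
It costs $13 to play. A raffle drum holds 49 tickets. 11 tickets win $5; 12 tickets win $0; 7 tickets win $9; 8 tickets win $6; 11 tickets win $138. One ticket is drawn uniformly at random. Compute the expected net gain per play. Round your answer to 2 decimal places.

$21.37

E[payout] = (11/49)·5 + (12/49)·0 + (7/49)·9 + (8/49)·6 + (11/49)·138 = 1684/49
Expected profit = 1684/49 − 13 = 1047/49 ≈ $21.37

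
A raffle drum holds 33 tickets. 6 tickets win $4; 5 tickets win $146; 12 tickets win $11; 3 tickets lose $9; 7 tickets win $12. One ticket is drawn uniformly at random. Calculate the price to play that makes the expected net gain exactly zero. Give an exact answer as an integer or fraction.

943/33 dollars

E[payout] = (6/33)·4 + (5/33)·146 + (12/33)·11 + (3/33)·(-9) + (7/33)·12 = 943/33
Fair fee = E[payout] = 943/33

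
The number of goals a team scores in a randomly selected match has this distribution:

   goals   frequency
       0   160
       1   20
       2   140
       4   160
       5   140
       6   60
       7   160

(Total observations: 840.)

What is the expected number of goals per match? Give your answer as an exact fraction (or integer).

Total = 840, so P(goals=0) = 160/840, etc.
E[X] = (4/21)·0 + (1/42)·1 + (1/6)·2 + (4/21)·4 + (1/6)·5 + (1/14)·6 + (4/21)·7
     = 26/7

26/7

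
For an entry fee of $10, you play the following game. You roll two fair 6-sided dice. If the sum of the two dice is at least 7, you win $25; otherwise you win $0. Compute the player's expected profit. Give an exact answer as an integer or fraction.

E[payout] = (5/12)·0 + (7/12)·25 = 175/12
Expected profit = 175/12 − 10 = 55/12

55/12 dollars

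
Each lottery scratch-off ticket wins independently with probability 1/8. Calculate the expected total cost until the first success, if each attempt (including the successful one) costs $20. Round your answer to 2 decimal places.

E[#attempts] = 1/p = 8; E[cost] = 20·8 = 160.
≈ 160.00

$160.00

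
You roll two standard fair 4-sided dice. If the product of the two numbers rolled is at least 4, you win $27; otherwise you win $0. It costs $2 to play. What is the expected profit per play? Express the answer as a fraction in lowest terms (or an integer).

E[payout] = (5/16)·0 + (11/16)·27 = 297/16
Expected profit = 297/16 − 2 = 265/16

265/16 dollars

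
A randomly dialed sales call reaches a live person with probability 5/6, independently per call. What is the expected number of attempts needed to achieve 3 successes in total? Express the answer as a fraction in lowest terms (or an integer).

By linearity (sum of 3 independent geometric waits), E[trials] = 3/p = 3/(5/6) = 18/5.

18/5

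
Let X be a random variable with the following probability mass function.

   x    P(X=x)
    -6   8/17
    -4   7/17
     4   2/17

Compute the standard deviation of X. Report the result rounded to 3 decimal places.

E[X] = -4, E[X²] = 432/17
Var(X) = E[X²] − (E[X])² = 432/17 − 16 = 160/17
SD(X) = √(160/17) ≈ 3.068

3.068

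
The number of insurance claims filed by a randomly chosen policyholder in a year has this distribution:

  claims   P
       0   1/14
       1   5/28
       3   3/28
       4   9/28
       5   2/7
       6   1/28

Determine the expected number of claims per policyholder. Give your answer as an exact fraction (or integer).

24/7

E[X] = (1/14)·0 + (5/28)·1 + (3/28)·3 + (9/28)·4 + (2/7)·5 + (1/28)·6
     = 24/7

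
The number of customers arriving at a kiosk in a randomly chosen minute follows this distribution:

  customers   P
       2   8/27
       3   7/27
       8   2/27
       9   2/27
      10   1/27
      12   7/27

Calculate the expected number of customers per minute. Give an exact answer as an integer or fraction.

E[X] = (8/27)·2 + (7/27)·3 + (2/27)·8 + (2/27)·9 + (1/27)·10 + (7/27)·12
     = 55/9

55/9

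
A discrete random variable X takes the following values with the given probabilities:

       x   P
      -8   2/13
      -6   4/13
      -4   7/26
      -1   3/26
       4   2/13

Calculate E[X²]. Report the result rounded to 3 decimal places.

E[X²] = (2/13)·64 + (4/13)·36 + (7/26)·16 + (3/26)·1 + (2/13)·16
     = 723/26 ≈ 27.808

27.808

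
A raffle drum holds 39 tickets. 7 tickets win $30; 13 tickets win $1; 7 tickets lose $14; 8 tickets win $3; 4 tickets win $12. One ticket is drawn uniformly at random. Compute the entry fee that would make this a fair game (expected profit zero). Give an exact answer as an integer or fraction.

E[payout] = (7/39)·30 + (13/39)·1 + (7/39)·(-14) + (8/39)·3 + (4/39)·12 = 197/39
Fair fee = E[payout] = 197/39

197/39 dollars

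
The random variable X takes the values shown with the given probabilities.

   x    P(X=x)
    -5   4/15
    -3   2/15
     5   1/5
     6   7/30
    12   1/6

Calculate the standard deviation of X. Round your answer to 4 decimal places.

E[X] = 8/3, E[X²] = 679/15
Var(X) = E[X²] − (E[X])² = 679/15 − 64/9 = 1717/45
SD(X) = √(1717/45) ≈ 6.1770

6.1770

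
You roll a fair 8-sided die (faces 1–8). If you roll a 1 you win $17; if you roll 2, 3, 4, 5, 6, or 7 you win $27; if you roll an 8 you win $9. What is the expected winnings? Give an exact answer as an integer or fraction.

47/2 dollars

E[payout] = (1/8)·9 + (1/8)·17 + (3/4)·27 = 47/2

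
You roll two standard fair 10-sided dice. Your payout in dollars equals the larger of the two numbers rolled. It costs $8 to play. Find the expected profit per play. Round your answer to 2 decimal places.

-$0.85

Distribution of the larger of the two numbers rolled: 1 w.p. 1/100, 2 w.p. 3/100, 3 w.p. 1/20, 4 w.p. 7/100, 5 w.p. 9/100, 6 w.p. 11/100, …
E[payout] = (1/100)·1 + (3/100)·2 + (1/20)·3 + (7/100)·4 + (9/100)·5 + (11/100)·6 + (13/100)·7 + (3/20)·8 + (17/100)·9 + (19/100)·10 = 143/20
Expected profit = 143/20 − 8 = -17/20 ≈ -$0.85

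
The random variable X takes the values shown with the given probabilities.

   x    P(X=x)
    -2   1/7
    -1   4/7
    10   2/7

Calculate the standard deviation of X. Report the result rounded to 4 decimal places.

5.0709

E[X] = 2, E[X²] = 208/7
Var(X) = E[X²] − (E[X])² = 208/7 − 4 = 180/7
SD(X) = √(180/7) ≈ 5.0709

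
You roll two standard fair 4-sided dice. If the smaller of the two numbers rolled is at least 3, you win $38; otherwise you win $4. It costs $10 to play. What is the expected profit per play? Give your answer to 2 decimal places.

$2.50

E[payout] = (3/4)·4 + (1/4)·38 = 25/2
Expected profit = 25/2 − 10 = 5/2 ≈ $2.50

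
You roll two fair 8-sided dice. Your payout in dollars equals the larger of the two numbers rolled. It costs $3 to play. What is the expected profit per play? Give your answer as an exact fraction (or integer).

Distribution of the larger of the two numbers rolled: 1 w.p. 1/64, 2 w.p. 3/64, 3 w.p. 5/64, 4 w.p. 7/64, 5 w.p. 9/64, 6 w.p. 11/64, …
E[payout] = (1/64)·1 + (3/64)·2 + (5/64)·3 + (7/64)·4 + (9/64)·5 + (11/64)·6 + (13/64)·7 + (15/64)·8 = 93/16
Expected profit = 93/16 − 3 = 45/16

45/16 dollars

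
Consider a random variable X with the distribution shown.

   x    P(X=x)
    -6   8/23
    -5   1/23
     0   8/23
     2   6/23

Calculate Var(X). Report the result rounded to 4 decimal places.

E[X] = (8/23)·(-6) + (1/23)·(-5) + (8/23)·0 + (6/23)·2 = -41/23
E[X²] = (8/23)·36 + (1/23)·25 + (8/23)·0 + (6/23)·4 = 337/23
Var(X) = 337/23 − (-41/23)² = 6070/529 ≈ 11.4745

11.4745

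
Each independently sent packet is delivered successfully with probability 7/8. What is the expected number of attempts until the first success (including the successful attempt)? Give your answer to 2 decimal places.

1.14

For a geometric distribution, E[trials] = 1/p = 1/(7/8) = 8/7.
≈ 1.14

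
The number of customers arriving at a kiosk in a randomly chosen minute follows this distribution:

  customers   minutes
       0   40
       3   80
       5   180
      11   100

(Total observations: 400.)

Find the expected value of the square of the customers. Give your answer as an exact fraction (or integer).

433/10

Total = 400, so P(customers=0) = 40/400, etc.
E[X²] = (1/10)·0 + (1/5)·9 + (9/20)·25 + (1/4)·121
     = 433/10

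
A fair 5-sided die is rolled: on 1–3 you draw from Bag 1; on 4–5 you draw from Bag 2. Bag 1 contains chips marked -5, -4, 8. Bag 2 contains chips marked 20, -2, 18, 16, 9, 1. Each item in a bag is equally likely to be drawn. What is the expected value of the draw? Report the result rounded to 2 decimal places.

3.93

E[X | Bag 1] = (-5 − 4 + 8)/3 = -1/3
E[X | Bag 2] = (20 − 2 + 18 + 16 + 9 + 1)/6 = 31/3
E[X] = (3/5)·(-1/3) + (2/5)·31/3 = 59/15 ≈ 3.93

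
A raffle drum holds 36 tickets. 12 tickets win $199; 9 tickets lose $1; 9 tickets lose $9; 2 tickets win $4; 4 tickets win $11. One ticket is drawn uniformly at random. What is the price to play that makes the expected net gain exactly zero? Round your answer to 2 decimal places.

E[payout] = (12/36)·199 + (9/36)·(-1) + (9/36)·(-9) + (2/36)·4 + (4/36)·11 = 1175/18
Fair fee = E[payout] = 1175/18 ≈ $65.28

$65.28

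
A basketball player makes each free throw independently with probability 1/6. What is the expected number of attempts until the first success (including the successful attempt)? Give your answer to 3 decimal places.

6.000

For a geometric distribution, E[trials] = 1/p = 1/(1/6) = 6.
≈ 6.000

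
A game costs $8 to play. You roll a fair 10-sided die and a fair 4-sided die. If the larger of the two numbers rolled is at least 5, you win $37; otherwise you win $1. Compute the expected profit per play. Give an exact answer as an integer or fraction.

73/5 dollars

E[payout] = (2/5)·1 + (3/5)·37 = 113/5
Expected profit = 113/5 − 8 = 73/5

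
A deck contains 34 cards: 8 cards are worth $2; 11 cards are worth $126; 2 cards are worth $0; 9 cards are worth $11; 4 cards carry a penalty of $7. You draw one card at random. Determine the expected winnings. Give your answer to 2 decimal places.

$43.32

E[payout] = (8/34)·2 + (11/34)·126 + (2/34)·0 + (9/34)·11 + (4/34)·(-7) = 1473/34
≈ $43.32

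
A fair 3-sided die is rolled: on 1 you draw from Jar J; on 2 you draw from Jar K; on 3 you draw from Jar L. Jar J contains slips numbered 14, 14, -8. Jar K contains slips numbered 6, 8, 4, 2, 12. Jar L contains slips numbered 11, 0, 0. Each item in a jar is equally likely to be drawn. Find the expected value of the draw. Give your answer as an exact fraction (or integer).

251/45

E[X | Jar J] = (14 + 14 − 8)/3 = 20/3
E[X | Jar K] = (6 + 8 + 4 + 2 + 12)/5 = 32/5
E[X | Jar L] = (11 + 0 + 0)/3 = 11/3
E[X] = (1/3)·20/3 + (1/3)·32/5 + (1/3)·11/3 = 251/45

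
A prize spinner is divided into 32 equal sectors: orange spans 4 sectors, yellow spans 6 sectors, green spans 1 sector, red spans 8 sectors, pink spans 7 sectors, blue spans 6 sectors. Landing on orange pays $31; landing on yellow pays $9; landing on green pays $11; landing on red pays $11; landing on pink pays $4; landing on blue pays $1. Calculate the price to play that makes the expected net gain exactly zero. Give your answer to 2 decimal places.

E[payout] = (4/32)·31 + (6/32)·9 + (1/32)·11 + (8/32)·11 + (7/32)·4 + (6/32)·1 = 311/32
Fair fee = E[payout] = 311/32 ≈ $9.72

$9.72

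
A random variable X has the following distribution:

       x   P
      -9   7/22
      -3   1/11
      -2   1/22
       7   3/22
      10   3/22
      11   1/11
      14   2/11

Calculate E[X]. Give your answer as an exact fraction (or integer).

29/11

E[X] = (7/22)·(-9) + (1/11)·(-3) + (1/22)·(-2) + (3/22)·7 + (3/22)·10 + (1/11)·11 + (2/11)·14
     = 29/11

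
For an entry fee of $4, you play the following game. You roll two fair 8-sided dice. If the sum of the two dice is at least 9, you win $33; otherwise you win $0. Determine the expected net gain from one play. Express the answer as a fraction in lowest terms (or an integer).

233/16 dollars

E[payout] = (7/16)·0 + (9/16)·33 = 297/16
Expected profit = 297/16 − 4 = 233/16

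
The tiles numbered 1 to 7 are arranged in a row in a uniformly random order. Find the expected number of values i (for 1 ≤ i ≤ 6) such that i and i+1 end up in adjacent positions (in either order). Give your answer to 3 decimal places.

For each i ∈ {1,…,6}, let Xᵢ = 1 if i and i+1 are adjacent. P(Xᵢ=1) = 2·(7−1)!/7! = 2/7.
By linearity, E[ΣXᵢ] = (6)·(2/7) = 12/7.
≈ 1.714

1.714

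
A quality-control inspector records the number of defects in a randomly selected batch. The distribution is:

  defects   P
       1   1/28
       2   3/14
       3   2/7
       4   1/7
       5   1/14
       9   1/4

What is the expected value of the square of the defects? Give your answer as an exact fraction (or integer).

E[X²] = (1/28)·1 + (3/14)·4 + (2/7)·9 + (1/7)·16 + (1/14)·25 + (1/4)·81
     = 389/14

389/14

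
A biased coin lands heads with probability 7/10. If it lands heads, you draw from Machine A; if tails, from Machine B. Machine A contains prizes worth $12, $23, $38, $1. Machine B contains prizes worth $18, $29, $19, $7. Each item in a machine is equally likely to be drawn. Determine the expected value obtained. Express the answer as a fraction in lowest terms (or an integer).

737/40 dollars

E[X | Machine A] = (12 + 23 + 38 + 1)/4 = 37/2
E[X | Machine B] = (18 + 29 + 19 + 7)/4 = 73/4
E[X] = (7/10)·37/2 + (3/10)·73/4 = 737/40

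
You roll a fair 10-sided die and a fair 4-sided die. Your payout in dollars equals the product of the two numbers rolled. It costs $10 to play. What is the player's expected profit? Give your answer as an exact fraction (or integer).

15/4 dollars

Distribution of the product of the two numbers rolled: 1 w.p. 1/40, 2 w.p. 1/20, 3 w.p. 1/20, 4 w.p. 3/40, 5 w.p. 1/40, 6 w.p. 3/40, …
E[payout] = (1/40)·1 + (1/20)·2 + (1/20)·3 + (3/40)·4 + (1/40)·5 + (3/40)·6 + (1/40)·7 + (3/40)·8 + (1/20)·9 + (1/20)·10 + (3/40)·12 + (1/40)·14 + (1/40)·15 + (1/20)·16 + (1/20)·18 + (1/20)·20 + (1/40)·21 + (1/20)·24 + (1/40)·27 + (1/40)·28 + (1/40)·30 + (1/40)·32 + (1/40)·36 + (1/40)·40 = 55/4
Expected profit = 55/4 − 10 = 15/4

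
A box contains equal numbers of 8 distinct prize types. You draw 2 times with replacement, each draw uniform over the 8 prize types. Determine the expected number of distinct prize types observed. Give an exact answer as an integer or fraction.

15/8

Let Xⱼ=1 if type j appears at least once. P(Xⱼ=1) = 1 − ((8−1)/8)^2 = 15/64.
E[#distinct] = 8·15/64 = 15/8.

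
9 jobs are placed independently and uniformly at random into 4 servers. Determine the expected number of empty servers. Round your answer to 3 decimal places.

0.300

Let Xⱼ=1 if server j is empty. P(Xⱼ=1) = ((4-1)/4)^9 = 19683/262144.
By linearity, E[#empty] = 4·19683/262144 = 19683/65536.
≈ 0.300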